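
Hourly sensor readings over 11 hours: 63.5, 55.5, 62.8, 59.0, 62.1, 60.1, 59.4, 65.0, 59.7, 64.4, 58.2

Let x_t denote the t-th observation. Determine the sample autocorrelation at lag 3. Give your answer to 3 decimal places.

Mean x̄ = (63.5 + 55.5 + 62.8 + 59.0 + 62.1 + 60.1 + 59.4 + 65.0 + 59.7 + 64.4 + 58.2)/11 = 60.8818
Numerator Σ_{t=1}^{8}(x_t−x̄)(x_{t+3}−x̄) = -20.5110
Denominator Σ(x_t−x̄)² = 85.2564
r_3 = -20.5110 / 85.2564 = -0.241

-0.241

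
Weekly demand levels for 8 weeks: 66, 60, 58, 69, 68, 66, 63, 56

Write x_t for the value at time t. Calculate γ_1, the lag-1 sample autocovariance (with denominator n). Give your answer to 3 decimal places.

2.430

Mean x̄ = (66 + 60 + 58 + 69 + 68 + 66 + 63 + 56)/8 = 63.2500
Deviations: 2.7500, -3.2500, -5.2500, 5.7500, 4.7500, 2.7500, -0.2500, -7.2500
Σ_{t=1}^{7}(x_t−x̄)(x_{t+1}−x̄) = 19.4375
γ_1 = 19.4375 / 8 = 2.430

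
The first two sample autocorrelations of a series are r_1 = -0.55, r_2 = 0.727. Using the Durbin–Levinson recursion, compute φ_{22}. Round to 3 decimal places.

0.609

φ_{22} = (r_2 − r_1²) / (1 − r_1²)
r_1² = (-0.55)² = 0.3025
Numerator = 0.727 − 0.3025 = 0.4245; denominator = 1 − 0.3025 = 0.6975
φ_{22} = 0.4245 / 0.6975 = 0.609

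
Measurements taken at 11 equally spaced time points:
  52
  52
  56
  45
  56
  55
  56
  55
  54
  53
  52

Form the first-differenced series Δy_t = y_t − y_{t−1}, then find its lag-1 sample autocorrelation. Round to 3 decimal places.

First differences Δy: 0, 4, -11, 11, -1, 1, -1, -1, -1, -1
Mean of differences = 0.0000
Numerator Σ(Δy_t−Δȳ)(Δy_{t+1}−Δȳ) = -175.0000
Denominator Σ(Δy_t−Δȳ)² = 264.0000
r_1(Δy) = -175.0000 / 264.0000 = -0.663

-0.663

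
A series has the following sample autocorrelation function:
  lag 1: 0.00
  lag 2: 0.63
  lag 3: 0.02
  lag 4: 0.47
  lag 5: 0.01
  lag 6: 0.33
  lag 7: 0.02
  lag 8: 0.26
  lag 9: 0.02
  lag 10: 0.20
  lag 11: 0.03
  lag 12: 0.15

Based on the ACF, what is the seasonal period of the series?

2

The largest autocorrelation is r_2 = 0.63, with weaker echoes at lags 4 (0.47), 6 (0.33), 8 (0.26), 10 (0.20) and 12 (0.15); the remaining lags stay at or below 0.03.
The dominant spike at lag 2 indicates a seasonal period of 2.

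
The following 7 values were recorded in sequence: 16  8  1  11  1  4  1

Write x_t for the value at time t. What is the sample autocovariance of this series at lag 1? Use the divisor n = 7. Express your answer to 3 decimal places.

-2.857

Mean x̄ = (16 + 8 + 1 + 11 + 1 + 4 + 1)/7 = 6.0000
Σ_{t=1}^{6}(x_t−x̄)(x_{t+1}−x̄) = -20.0000
γ_1 = -20.0000 / 7 = -2.857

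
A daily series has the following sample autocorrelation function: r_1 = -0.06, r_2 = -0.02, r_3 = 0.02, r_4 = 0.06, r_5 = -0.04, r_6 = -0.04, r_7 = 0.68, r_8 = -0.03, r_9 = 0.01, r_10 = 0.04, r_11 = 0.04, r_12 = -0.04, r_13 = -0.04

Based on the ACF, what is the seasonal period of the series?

The largest autocorrelation is r_7 = 0.68; the remaining lags stay at or below 0.06.
The dominant spike at lag 7 indicates a seasonal period of 7.

7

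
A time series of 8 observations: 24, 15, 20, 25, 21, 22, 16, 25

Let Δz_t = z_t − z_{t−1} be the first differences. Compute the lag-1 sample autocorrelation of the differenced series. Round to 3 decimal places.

First differences Δz: -9, 5, 5, -4, 1, -6, 9
Mean of differences = 0.1429
Numerator Σ(Δz_t−Δz̄)(Δz_{t+1}−Δz̄) = -104.1633
Denominator Σ(Δz_t−Δz̄)² = 264.8571
r_1(Δz) = -104.1633 / 264.8571 = -0.393

-0.393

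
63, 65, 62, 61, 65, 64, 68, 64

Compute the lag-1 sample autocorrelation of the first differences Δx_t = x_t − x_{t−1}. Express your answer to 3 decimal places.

First differences Δx: 2, -3, -1, 4, -1, 4, -4
Mean of differences = 0.1429
Numerator Σ(Δx_t−Δx̄)(Δx_{t+1}−Δx̄) = -31.4490
Denominator Σ(Δx_t−Δx̄)² = 62.8571
r_1(Δx) = -31.4490 / 62.8571 = -0.500

-0.500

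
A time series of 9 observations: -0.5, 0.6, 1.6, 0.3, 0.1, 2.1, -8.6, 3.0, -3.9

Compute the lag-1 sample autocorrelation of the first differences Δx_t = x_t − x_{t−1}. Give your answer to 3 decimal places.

First differences Δx: 1.1, 1.0, -1.3, -0.2, 2.0, -10.7, 11.6, -6.9
Mean of differences = -0.4250
Numerator Σ(Δx_t−Δx̄)(Δx_{t+1}−Δx̄) = -225.0606
Denominator Σ(Δx_t−Δx̄)² = 303.1550
r_1(Δx) = -225.0606 / 303.1550 = -0.742

-0.742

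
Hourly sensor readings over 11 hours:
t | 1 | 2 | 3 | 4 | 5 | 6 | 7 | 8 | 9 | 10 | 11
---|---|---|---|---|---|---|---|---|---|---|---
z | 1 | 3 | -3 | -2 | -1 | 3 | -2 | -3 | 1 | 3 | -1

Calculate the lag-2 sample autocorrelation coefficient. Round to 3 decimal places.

-0.556

Mean z̄ = (1 + 3 − 3 − 2 − 1 + 3 − 2 − 3 + 1 + 3 − 1)/11 = -0.0909
Numerator Σ_{t=1}^{9}(z_t−z̄)(z_{t+2}−z̄) = -31.6529
Denominator Σ(z_t−z̄)² = 56.9091
r_2 = -31.6529 / 56.9091 = -0.556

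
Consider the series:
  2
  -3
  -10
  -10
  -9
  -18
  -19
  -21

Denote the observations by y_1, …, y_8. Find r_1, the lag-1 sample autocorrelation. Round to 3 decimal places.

0.524

Mean ȳ = (2 − 3 − 10 − 10 − 9 − 18 − 19 − 21)/8 = -11.0000
Σ(y_t−ȳ)(y_{t+1}−ȳ) = (104.0000) + (8.0000) + (1.0000) + (2.0000) + (-14.0000) + (56.0000) + (80.0000) = 237.0000
Denominator Σ(y_t−ȳ)² = 452.0000
r_1 = 237.0000 / 452.0000 = 0.524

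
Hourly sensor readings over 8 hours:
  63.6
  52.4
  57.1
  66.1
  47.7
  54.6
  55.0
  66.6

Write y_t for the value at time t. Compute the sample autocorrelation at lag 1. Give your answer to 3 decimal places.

-0.301

Mean ȳ = (63.6 + 52.4 + 57.1 + 66.1 + 47.7 + 54.6 + 55.0 + 66.6)/8 = 57.8875
Deviations from mean: 5.7125, -5.4875, -0.7875, 8.2125, -10.1875, -3.2875, -2.8875, 8.7125
Numerator Σ_{t=1}^{7}(y_t−ȳ)(y_{t+1}−ȳ) = -99.3314
Denominator Σ(y_t−ȳ)² = 329.6488
r_1 = -99.3314 / 329.6488 = -0.301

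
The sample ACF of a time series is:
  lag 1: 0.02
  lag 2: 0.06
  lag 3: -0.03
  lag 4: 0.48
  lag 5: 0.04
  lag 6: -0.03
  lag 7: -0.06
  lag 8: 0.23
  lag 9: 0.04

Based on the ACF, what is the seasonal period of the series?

The largest autocorrelation is r_4 = 0.48, with a weaker echo at lag 8 (0.23); the remaining lags stay at or below 0.06.
The dominant spike at lag 4 indicates a seasonal period of 4.

4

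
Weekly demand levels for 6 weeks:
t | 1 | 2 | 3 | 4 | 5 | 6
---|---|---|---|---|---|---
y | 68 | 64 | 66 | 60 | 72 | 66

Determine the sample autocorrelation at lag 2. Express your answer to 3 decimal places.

0.150

Mean ȳ = (68 + 64 + 66 + 60 + 72 + 66)/6 = 66.0000
Deviations from mean: 2.0000, -2.0000, 0.0000, -6.0000, 6.0000, 0.0000
Σ(y_t−ȳ)(y_{t+2}−ȳ) = (0.0000) + (12.0000) + (0.0000) + (0.0000) = 12.0000
Denominator Σ(y_t−ȳ)² = 80.0000
r_2 = 12.0000 / 80.0000 = 0.150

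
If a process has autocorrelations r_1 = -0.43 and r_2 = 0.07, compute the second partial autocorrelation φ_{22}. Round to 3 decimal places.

φ_{22} = (r_2 − r_1²) / (1 − r_1²)
r_1² = (-0.43)² = 0.1849
Numerator = 0.07 − 0.1849 = -0.1149; denominator = 1 − 0.1849 = 0.8151
φ_{22} = -0.1149 / 0.8151 = -0.141

-0.141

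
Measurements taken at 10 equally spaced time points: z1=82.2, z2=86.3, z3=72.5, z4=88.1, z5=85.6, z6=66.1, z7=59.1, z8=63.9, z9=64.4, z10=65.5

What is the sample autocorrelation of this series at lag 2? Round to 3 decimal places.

0.147

Mean z̄ = (82.2 + 86.3 + 72.5 + 88.1 + 85.6 + 66.1 + 59.1 + 63.9 + 64.4 + 65.5)/10 = 73.3700
Numerator Σ_{t=1}^{8}(z_t−z̄)(z_{t+2}−z̄) = 161.9052
Denominator Σ(z_t−z̄)² = 1101.0210
r_2 = 161.9052 / 1101.0210 = 0.147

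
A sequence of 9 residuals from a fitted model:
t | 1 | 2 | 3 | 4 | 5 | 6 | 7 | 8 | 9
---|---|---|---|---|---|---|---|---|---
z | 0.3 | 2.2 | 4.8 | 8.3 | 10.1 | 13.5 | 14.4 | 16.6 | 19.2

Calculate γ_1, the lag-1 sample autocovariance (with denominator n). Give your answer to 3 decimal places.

25.599

Mean z̄ = (0.3 + 2.2 + 4.8 + 8.3 + 10.1 + 13.5 + 14.4 + 16.6 + 19.2)/9 = 9.9333
Σ_{t=1}^{8}(z_t−z̄)(z_{t+1}−z̄) = 230.3889
γ_1 = 230.3889 / 9 = 25.599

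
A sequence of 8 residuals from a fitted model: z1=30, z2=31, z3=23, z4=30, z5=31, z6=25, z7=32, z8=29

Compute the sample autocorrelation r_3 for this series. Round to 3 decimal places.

0.456

Mean z̄ = (30 + 31 + 23 + 30 + 31 + 25 + 32 + 29)/8 = 28.8750
Numerator Σ_{t=1}^{5}(z_t−z̄)(z_{t+3}−z̄) = 32.3281
Denominator Σ(z_t−z̄)² = 70.8750
r_3 = 32.3281 / 70.8750 = 0.456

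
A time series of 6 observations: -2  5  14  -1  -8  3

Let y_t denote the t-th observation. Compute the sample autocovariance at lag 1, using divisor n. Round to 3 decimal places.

1.384

Mean ȳ = (-2 + 5 + 14 − 1 − 8 + 3)/6 = 1.8333
Deviations: -3.8333, 3.1667, 12.1667, -2.8333, -9.8333, 1.1667
Σ_{t=1}^{5}(y_t−ȳ)(y_{t+1}−ȳ) = 8.3056
γ_1 = 8.3056 / 6 = 1.384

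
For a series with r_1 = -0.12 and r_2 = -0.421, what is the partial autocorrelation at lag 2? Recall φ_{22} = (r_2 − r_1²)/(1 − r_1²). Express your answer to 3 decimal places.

-0.442

φ_{22} = (r_2 − r_1²) / (1 − r_1²)
r_1² = (-0.12)² = 0.0144
Numerator = -0.421 − 0.0144 = -0.4354; denominator = 1 − 0.0144 = 0.9856
φ_{22} = -0.4354 / 0.9856 = -0.442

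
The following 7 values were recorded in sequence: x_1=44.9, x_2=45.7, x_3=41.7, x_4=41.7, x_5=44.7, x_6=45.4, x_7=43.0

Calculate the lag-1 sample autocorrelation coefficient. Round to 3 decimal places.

Mean x̄ = (44.9 + 45.7 + 41.7 + 41.7 + 44.7 + 45.4 + 43.0)/7 = 43.8714
Σ(x_t−x̄)(x_{t+1}−x̄) = (1.8808) + (-3.9706) + (4.7151) + (-1.7992) + (1.2665) + (-1.3320) = 0.7606
Denominator Σ(x_t−x̄)² = 17.6143
r_1 = 0.7606 / 17.6143 = 0.043

0.043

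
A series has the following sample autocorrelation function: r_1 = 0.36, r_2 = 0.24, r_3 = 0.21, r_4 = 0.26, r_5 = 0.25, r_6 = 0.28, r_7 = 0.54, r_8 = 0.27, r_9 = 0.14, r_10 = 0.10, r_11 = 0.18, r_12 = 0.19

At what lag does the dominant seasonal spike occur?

7

The largest autocorrelation is r_7 = 0.54; the remaining lags stay at or below 0.36. The elevated value at lag 1 (0.36), dropping to 0.24 at lag 2, reflects decaying short-term dependence rather than seasonality.
The dominant spike at lag 7 indicates a seasonal period of 7.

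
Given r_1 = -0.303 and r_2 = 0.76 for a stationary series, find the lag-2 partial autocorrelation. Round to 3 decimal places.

0.736

φ_{22} = (r_2 − r_1²) / (1 − r_1²)
r_1² = (-0.303)² = 0.091809
Numerator = 0.76 − 0.0918 = 0.6682; denominator = 1 − 0.0918 = 0.9082
φ_{22} = 0.6682 / 0.9082 = 0.736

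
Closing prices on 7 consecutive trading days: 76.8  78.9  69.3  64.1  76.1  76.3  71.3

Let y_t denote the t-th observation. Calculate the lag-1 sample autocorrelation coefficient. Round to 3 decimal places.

0.064

Mean ȳ = (76.8 + 78.9 + 69.3 + 64.1 + 76.1 + 76.3 + 71.3)/7 = 73.2571
Deviations from mean: 3.5429, 5.6429, -3.9571, -9.1571, 2.8429, 3.0429, -1.9571
Σ(y_t−ȳ)(y_{t+1}−ȳ) = (19.9918) + (-22.3296) + (36.2361) + (-26.0324) + (8.6504) + (-5.9553) = 10.5610
Denominator Σ(y_t−ȳ)² = 165.0771
r_1 = 10.5610 / 165.0771 = 0.064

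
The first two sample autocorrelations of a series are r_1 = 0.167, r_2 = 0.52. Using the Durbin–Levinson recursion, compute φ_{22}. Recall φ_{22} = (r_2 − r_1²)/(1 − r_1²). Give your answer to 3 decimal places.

0.506

φ_{22} = (r_2 − r_1²) / (1 − r_1²)
r_1² = (0.167)² = 0.027889
Numerator = 0.52 − 0.0279 = 0.4921; denominator = 1 − 0.0279 = 0.9721
φ_{22} = 0.4921 / 0.9721 = 0.506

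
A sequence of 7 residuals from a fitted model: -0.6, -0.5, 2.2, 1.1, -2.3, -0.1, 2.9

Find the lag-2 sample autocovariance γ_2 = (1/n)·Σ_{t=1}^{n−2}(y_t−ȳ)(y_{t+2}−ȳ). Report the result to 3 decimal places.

-2.056

Mean ȳ = (-0.6 − 0.5 + 2.2 + 1.1 − 2.3 − 0.1 + 2.9)/7 = 0.3857
Deviations: -0.9857, -0.8857, 1.8143, 0.7143, -2.6857, -0.4857, 2.5143
Σ_{t=1}^{5}(y_t−ȳ)(y_{t+2}−ȳ) = -14.3933
γ_2 = -14.3933 / 7 = -2.056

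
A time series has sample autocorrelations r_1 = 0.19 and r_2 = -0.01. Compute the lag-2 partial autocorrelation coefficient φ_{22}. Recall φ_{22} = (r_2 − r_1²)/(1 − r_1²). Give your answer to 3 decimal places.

-0.048

φ_{22} = (r_2 − r_1²) / (1 − r_1²)
r_1² = (0.19)² = 0.0361
Numerator = -0.01 − 0.0361 = -0.0461; denominator = 1 − 0.0361 = 0.9639
φ_{22} = -0.0461 / 0.9639 = -0.048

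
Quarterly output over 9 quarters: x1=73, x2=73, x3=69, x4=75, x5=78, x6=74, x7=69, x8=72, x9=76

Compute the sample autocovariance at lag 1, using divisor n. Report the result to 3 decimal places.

Mean x̄ = (73 + 73 + 69 + 75 + 78 + 74 + 69 + 72 + 76)/9 = 73.2222
Σ_{t=1}^{8}(x_t−x̄)(x_{t+1}−x̄) = 4.1728
γ_1 = 4.1728 / 9 = 0.464

0.464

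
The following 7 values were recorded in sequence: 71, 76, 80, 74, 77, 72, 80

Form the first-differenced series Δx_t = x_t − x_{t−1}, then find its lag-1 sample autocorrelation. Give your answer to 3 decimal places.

-0.454

First differences Δx: 5, 4, -6, 3, -5, 8
Mean of differences = 1.5000
Numerator Σ(Δx_t−Δx̄)(Δx_{t+1}−Δx̄) = -73.2500
Denominator Σ(Δx_t−Δx̄)² = 161.5000
r_1(Δx) = -73.2500 / 161.5000 = -0.454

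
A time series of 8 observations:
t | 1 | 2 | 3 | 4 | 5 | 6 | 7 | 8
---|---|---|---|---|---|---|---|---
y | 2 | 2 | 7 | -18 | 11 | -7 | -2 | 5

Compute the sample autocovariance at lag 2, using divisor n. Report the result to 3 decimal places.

Mean ȳ = (2 + 2 + 7 − 18 + 11 − 7 − 2 + 5)/8 = 0.0000
Σ_{t=1}^{6}(y_t−ȳ)(y_{t+2}−ȳ) = 124.0000
γ_2 = 124.0000 / 8 = 15.500

15.500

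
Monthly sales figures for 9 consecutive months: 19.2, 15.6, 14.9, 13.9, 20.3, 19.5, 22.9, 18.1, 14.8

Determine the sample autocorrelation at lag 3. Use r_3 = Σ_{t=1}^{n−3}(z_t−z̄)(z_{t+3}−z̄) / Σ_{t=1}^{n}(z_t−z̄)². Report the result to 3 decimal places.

Mean z̄ = (19.2 + 15.6 + 14.9 + 13.9 + 20.3 + 19.5 + 22.9 + 18.1 + 14.8)/9 = 17.6889
Σ(z_t−z̄)(z_{t+3}−z̄) = (-5.7254) + (-5.4543) + (-5.0510) + (-19.7443) + (1.0735) + (-5.2321) = -40.1337
Denominator Σ(z_t−z̄)² = 74.5489
r_3 = -40.1337 / 74.5489 = -0.538

-0.538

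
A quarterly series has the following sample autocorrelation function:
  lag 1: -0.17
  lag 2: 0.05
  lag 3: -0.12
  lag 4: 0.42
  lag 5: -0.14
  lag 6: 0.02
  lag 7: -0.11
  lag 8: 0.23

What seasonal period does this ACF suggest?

4

The largest autocorrelation is r_4 = 0.42, with a weaker echo at lag 8 (0.23); the remaining lags stay at or below 0.05.
The dominant spike at lag 4 indicates a seasonal period of 4.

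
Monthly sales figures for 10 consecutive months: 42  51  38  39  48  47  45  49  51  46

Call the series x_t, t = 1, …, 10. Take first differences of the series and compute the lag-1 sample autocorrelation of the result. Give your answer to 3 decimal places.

-0.363

First differences Δx: 9, -13, 1, 9, -1, -2, 4, 2, -5
Mean of differences = 0.4444
Numerator Σ(Δx_t−Δx̄)(Δx_{t+1}−Δx̄) = -138.1975
Denominator Σ(Δx_t−Δx̄)² = 380.2222
r_1(Δx) = -138.1975 / 380.2222 = -0.363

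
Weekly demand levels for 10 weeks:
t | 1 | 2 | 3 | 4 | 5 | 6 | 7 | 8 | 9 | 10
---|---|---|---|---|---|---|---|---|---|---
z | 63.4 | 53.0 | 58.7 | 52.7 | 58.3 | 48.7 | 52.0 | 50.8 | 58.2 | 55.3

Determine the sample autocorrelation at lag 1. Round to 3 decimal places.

Mean z̄ = (63.4 + 53.0 + 58.7 + 52.7 + 58.3 + 48.7 + 52.0 + 50.8 + 58.2 + 55.3)/10 = 55.1100
Numerator Σ_{t=1}^{9}(z_t−z̄)(z_{t+1}−z̄) = -41.2461
Denominator Σ(z_t−z̄)² = 180.9690
r_1 = -41.2461 / 180.9690 = -0.228

-0.228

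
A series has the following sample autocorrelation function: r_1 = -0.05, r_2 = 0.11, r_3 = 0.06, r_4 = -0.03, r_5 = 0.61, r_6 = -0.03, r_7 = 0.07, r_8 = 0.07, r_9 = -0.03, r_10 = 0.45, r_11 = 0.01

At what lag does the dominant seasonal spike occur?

The largest autocorrelation is r_5 = 0.61, with a weaker echo at lag 10 (0.45); the remaining lags stay at or below 0.11.
The dominant spike at lag 5 indicates a seasonal period of 5.

5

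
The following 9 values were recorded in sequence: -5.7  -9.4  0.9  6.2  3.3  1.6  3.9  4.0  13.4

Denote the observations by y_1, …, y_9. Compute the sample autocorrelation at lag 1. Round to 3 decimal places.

0.364

Mean ȳ = (-5.7 − 9.4 + 0.9 + 6.2 + 3.3 + 1.6 + 3.9 + 4.0 + 13.4)/9 = 2.0222
Numerator Σ_{t=1}^{8}(y_t−ȳ)(y_{t+1}−ȳ) = 126.5573
Denominator Σ(y_t−ȳ)² = 347.5156
r_1 = 126.5573 / 347.5156 = 0.364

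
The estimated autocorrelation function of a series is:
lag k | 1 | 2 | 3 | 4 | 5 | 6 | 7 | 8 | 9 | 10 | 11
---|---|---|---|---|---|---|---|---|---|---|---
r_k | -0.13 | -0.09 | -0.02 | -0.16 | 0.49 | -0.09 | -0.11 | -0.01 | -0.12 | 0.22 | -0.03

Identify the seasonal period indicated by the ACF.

The largest autocorrelation is r_5 = 0.49, with a weaker echo at lag 10 (0.22); the remaining lags stay at or below -0.01.
The dominant spike at lag 5 indicates a seasonal period of 5.

5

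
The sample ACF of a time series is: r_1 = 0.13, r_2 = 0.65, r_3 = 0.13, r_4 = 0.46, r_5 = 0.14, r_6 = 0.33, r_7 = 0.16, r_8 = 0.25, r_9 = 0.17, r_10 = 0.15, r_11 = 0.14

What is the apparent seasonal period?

2

The largest autocorrelation is r_2 = 0.65, with weaker echoes at lags 4 (0.46), 6 (0.33) and 8 (0.25); the remaining lags stay at or below 0.17.
The dominant spike at lag 2 indicates a seasonal period of 2.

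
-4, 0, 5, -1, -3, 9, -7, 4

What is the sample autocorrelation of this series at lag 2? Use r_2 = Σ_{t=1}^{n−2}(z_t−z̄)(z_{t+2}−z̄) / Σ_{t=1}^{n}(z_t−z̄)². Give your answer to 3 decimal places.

Mean z̄ = (-4 + 0 + 5 − 1 − 3 + 9 − 7 + 4)/8 = 0.3750
Deviations from mean: -4.3750, -0.3750, 4.6250, -1.3750, -3.3750, 8.6250, -7.3750, 3.6250
Σ(z_t−z̄)(z_{t+2}−z̄) = (-20.2344) + (0.5156) + (-15.6094) + (-11.8594) + (24.8906) + (31.2656) = 8.9688
Denominator Σ(z_t−z̄)² = 195.8750
r_2 = 8.9688 / 195.8750 = 0.046

0.046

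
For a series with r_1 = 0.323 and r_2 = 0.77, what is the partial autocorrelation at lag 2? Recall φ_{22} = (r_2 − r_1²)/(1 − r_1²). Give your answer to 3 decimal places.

0.743

φ_{22} = (r_2 − r_1²) / (1 − r_1²)
r_1² = (0.323)² = 0.104329
Numerator = 0.77 − 0.1043 = 0.6657; denominator = 1 − 0.1043 = 0.8957
φ_{22} = 0.6657 / 0.8957 = 0.743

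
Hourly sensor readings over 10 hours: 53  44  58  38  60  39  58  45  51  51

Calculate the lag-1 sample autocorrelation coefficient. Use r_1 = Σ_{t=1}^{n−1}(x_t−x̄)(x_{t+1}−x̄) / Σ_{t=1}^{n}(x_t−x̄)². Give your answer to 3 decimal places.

Mean x̄ = (53 + 44 + 58 + 38 + 60 + 39 + 58 + 45 + 51 + 51)/10 = 49.7000
Numerator Σ_{t=1}^{9}(x_t−x̄)(x_{t+1}−x̄) = -526.1900
Denominator Σ(x_t−x̄)² = 564.1000
r_1 = -526.1900 / 564.1000 = -0.933

-0.933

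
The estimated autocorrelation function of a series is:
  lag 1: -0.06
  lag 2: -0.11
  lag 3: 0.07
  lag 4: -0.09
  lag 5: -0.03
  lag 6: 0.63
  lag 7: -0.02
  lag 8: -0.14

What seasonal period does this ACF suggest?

The largest autocorrelation is r_6 = 0.63; the remaining lags stay at or below 0.07.
The dominant spike at lag 6 indicates a seasonal period of 6.

6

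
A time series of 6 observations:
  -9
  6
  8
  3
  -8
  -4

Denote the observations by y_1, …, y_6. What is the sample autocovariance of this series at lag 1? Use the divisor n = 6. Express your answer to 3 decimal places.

5.259

Mean ȳ = (-9 + 6 + 8 + 3 − 8 − 4)/6 = -0.6667
Σ_{t=1}^{5}(y_t−ȳ)(y_{t+1}−ȳ) = 31.5556
γ_1 = 31.5556 / 6 = 5.259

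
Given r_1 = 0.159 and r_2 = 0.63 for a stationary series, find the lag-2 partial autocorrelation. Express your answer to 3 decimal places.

φ_{22} = (r_2 − r_1²) / (1 − r_1²)
r_1² = (0.159)² = 0.025281
Numerator = 0.63 − 0.0253 = 0.6047; denominator = 1 − 0.0253 = 0.9747
φ_{22} = 0.6047 / 0.9747 = 0.620

0.620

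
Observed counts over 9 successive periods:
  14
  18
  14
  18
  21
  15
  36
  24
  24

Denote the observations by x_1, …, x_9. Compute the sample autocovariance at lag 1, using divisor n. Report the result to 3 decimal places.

2.904

Mean x̄ = (14 + 18 + 14 + 18 + 21 + 15 + 36 + 24 + 24)/9 = 20.4444
Σ_{t=1}^{8}(x_t−x̄)(x_{t+1}−x̄) = 26.1358
γ_1 = 26.1358 / 9 = 2.904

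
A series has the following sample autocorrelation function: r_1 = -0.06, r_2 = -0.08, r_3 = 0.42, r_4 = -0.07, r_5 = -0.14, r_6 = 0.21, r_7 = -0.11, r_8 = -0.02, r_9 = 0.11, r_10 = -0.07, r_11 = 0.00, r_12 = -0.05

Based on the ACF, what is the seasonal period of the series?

The largest autocorrelation is r_3 = 0.42, with a weaker echo at lag 6 (0.21); the remaining lags stay at or below 0.11.
The dominant spike at lag 3 indicates a seasonal period of 3.

3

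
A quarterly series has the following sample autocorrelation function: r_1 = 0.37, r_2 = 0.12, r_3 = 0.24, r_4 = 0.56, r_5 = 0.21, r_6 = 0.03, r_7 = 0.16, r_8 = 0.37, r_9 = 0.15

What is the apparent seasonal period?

The largest autocorrelation is r_4 = 0.56; the remaining lags stay at or below 0.37. The elevated value at lag 1 (0.37), dropping to 0.12 at lag 2, reflects decaying short-term dependence rather than seasonality.
The dominant spike at lag 4 indicates a seasonal period of 4.

4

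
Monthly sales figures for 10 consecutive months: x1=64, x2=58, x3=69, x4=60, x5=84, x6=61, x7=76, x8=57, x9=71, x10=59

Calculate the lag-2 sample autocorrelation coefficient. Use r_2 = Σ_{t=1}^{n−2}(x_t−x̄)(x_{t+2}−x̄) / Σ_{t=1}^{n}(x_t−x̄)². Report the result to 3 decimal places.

0.649

Mean x̄ = (64 + 58 + 69 + 60 + 84 + 61 + 76 + 57 + 71 + 59)/10 = 65.9000
Numerator Σ_{t=1}^{8}(x_t−x̄)(x_{t+2}−x̄) = 465.0800
Denominator Σ(x_t−x̄)² = 716.9000
r_2 = 465.0800 / 716.9000 = 0.649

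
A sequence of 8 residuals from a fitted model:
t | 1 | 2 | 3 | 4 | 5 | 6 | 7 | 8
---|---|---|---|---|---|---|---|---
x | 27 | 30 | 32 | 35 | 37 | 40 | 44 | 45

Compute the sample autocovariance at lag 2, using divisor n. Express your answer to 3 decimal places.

Mean x̄ = (27 + 30 + 32 + 35 + 37 + 40 + 44 + 45)/8 = 36.2500
Deviations: -9.2500, -6.2500, -4.2500, -1.2500, 0.7500, 3.7500, 7.7500, 8.7500
Σ_{t=1}^{6}(x_t−x̄)(x_{t+2}−x̄) = 77.8750
γ_2 = 77.8750 / 8 = 9.734

9.734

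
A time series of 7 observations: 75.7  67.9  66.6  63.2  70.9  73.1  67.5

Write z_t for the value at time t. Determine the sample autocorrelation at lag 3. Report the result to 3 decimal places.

Mean z̄ = (75.7 + 67.9 + 66.6 + 63.2 + 70.9 + 73.1 + 67.5)/7 = 69.2714
Deviations from mean: 6.4286, -1.3714, -2.6714, -6.0714, 1.6286, 3.8286, -1.7714
Numerator Σ_{t=1}^{4}(z_t−z̄)(z_{t+3}−z̄) = -40.7367
Denominator Σ(z_t−z̄)² = 107.6543
r_3 = -40.7367 / 107.6543 = -0.378

-0.378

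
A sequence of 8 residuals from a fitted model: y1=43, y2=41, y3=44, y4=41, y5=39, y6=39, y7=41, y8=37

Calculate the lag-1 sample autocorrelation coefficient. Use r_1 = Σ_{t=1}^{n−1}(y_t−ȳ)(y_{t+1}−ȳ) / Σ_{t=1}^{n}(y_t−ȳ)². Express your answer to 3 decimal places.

Mean ȳ = (43 + 41 + 44 + 41 + 39 + 39 + 41 + 37)/8 = 40.6250
Deviations from mean: 2.3750, 0.3750, 3.3750, 0.3750, -1.6250, -1.6250, 0.3750, -3.6250
Σ(y_t−ȳ)(y_{t+1}−ȳ) = (0.8906) + (1.2656) + (1.2656) + (-0.6094) + (2.6406) + (-0.6094) + (-1.3594) = 3.4844
Denominator Σ(y_t−ȳ)² = 35.8750
r_1 = 3.4844 / 35.8750 = 0.097

0.097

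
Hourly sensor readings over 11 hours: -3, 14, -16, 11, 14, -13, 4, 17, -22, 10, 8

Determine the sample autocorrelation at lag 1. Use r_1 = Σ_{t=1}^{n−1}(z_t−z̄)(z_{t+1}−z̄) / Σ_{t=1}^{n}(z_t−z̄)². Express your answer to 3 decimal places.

-0.549

Mean z̄ = (-3 + 14 − 16 + 11 + 14 − 13 + 4 + 17 − 22 + 10 + 8)/11 = 2.1818
Numerator Σ_{t=1}^{10}(z_t−z̄)(z_{t+1}−z̄) = -1014.2149
Denominator Σ(z_t−z̄)² = 1847.6364
r_1 = -1014.2149 / 1847.6364 = -0.549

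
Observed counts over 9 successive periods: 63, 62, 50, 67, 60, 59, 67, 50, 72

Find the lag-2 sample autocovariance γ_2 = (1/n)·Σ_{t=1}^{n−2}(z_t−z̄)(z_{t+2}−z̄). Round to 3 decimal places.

Mean z̄ = (63 + 62 + 50 + 67 + 60 + 59 + 67 + 50 + 72)/9 = 61.1111
Σ_{t=1}^{7}(z_t−z̄)(z_{t+2}−z̄) = 65.1975
γ_2 = 65.1975 / 9 = 7.244

7.244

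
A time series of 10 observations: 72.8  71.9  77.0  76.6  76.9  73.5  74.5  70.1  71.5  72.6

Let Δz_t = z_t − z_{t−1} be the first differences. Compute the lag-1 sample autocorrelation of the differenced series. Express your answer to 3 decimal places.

First differences Δz: -0.9, 5.1, -0.4, 0.3, -3.4, 1.0, -4.4, 1.4, 1.1
Mean of differences = -0.0222
Numerator Σ(Δz_t−Δz̄)(Δz_{t+1}−Δz̄) = -20.1994
Denominator Σ(Δz_t−Δz̄)² = 62.1556
r_1(Δz) = -20.1994 / 62.1556 = -0.325

-0.325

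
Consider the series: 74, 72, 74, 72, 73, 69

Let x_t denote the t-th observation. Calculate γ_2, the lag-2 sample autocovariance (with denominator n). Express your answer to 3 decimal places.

0.852

Mean x̄ = (74 + 72 + 74 + 72 + 73 + 69)/6 = 72.3333
Σ_{t=1}^{4}(x_t−x̄)(x_{t+2}−x̄) = 5.1111
γ_2 = 5.1111 / 6 = 0.852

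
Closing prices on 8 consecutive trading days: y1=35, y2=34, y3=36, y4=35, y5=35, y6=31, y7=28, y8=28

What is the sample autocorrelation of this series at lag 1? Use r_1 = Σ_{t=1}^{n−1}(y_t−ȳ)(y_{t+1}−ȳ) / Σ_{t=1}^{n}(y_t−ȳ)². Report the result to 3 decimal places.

Mean ȳ = (35 + 34 + 36 + 35 + 35 + 31 + 28 + 28)/8 = 32.7500
Deviations from mean: 2.2500, 1.2500, 3.2500, 2.2500, 2.2500, -1.7500, -4.7500, -4.7500
Σ(y_t−ȳ)(y_{t+1}−ȳ) = (2.8125) + (4.0625) + (7.3125) + (5.0625) + (-3.9375) + (8.3125) + (22.5625) = 46.1875
Denominator Σ(y_t−ȳ)² = 75.5000
r_1 = 46.1875 / 75.5000 = 0.612

0.612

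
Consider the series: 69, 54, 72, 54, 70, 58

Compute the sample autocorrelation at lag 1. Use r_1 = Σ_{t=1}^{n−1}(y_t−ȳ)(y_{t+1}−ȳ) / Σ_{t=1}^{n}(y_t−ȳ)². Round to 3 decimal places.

Mean ȳ = (69 + 54 + 72 + 54 + 70 + 58)/6 = 62.8333
Deviations from mean: 6.1667, -8.8333, 9.1667, -8.8333, 7.1667, -4.8333
Σ(y_t−ȳ)(y_{t+1}−ȳ) = (-54.4722) + (-80.9722) + (-80.9722) + (-63.3056) + (-34.6389) = -314.3611
Denominator Σ(y_t−ȳ)² = 352.8333
r_1 = -314.3611 / 352.8333 = -0.891

-0.891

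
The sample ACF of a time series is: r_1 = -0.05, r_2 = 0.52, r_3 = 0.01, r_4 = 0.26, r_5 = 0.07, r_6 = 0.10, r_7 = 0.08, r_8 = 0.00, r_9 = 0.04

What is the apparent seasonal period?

2

The largest autocorrelation is r_2 = 0.52, with a weaker echo at lag 4 (0.26); the remaining lags stay at or below 0.10.
The dominant spike at lag 2 indicates a seasonal period of 2.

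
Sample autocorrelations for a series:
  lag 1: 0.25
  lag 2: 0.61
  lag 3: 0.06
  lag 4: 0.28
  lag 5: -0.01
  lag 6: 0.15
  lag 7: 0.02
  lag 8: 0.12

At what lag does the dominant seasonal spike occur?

The largest autocorrelation is r_2 = 0.61, with a weaker echo at lag 4 (0.28); the remaining lags stay at or below 0.25.
The dominant spike at lag 2 indicates a seasonal period of 2.

2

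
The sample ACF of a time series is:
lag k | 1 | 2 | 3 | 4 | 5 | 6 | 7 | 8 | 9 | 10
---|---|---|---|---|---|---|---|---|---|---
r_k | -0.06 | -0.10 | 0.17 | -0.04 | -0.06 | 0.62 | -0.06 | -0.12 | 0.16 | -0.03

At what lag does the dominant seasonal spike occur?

The largest autocorrelation is r_6 = 0.62; the remaining lags stay at or below 0.17.
The dominant spike at lag 6 indicates a seasonal period of 6.

6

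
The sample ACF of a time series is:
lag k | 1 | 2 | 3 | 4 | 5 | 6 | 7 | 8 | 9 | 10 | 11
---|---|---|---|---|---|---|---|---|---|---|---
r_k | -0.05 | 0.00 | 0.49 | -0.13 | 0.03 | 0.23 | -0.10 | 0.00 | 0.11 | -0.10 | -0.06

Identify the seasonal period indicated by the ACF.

The largest autocorrelation is r_3 = 0.49, with a weaker echo at lag 6 (0.23); the remaining lags stay at or below 0.11.
The dominant spike at lag 3 indicates a seasonal period of 3.

3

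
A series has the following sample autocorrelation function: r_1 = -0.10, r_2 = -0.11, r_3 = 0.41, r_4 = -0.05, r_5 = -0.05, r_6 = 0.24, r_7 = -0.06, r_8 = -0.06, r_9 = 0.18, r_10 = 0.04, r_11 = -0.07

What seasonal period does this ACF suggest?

3

The largest autocorrelation is r_3 = 0.41, with weaker echoes at lags 6 (0.24) and 9 (0.18); the remaining lags stay at or below 0.04.
The dominant spike at lag 3 indicates a seasonal period of 3.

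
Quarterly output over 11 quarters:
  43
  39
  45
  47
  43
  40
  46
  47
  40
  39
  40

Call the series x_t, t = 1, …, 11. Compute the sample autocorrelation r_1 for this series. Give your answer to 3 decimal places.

0.141

Mean x̄ = (43 + 39 + 45 + 47 + 43 + 40 + 46 + 47 + 40 + 39 + 40)/11 = 42.6364
Numerator Σ_{t=1}^{10}(x_t−x̄)(x_{t+1}−x̄) = 14.5041
Denominator Σ(x_t−x̄)² = 102.5455
r_1 = 14.5041 / 102.5455 = 0.141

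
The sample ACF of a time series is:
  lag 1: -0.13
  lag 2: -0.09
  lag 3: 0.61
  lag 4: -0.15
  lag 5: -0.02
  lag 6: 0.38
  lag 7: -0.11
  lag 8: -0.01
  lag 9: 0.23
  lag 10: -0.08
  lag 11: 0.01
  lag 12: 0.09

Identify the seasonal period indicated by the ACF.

3

The largest autocorrelation is r_3 = 0.61, with weaker echoes at lags 6 (0.38) and 9 (0.23); the remaining lags stay at or below 0.09.
The dominant spike at lag 3 indicates a seasonal period of 3.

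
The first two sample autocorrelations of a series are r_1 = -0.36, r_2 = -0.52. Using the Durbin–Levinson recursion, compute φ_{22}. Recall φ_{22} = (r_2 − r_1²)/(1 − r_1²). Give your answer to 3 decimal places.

-0.746

φ_{22} = (r_2 − r_1²) / (1 − r_1²)
r_1² = (-0.36)² = 0.1296
Numerator = -0.52 − 0.1296 = -0.6496; denominator = 1 − 0.1296 = 0.8704
φ_{22} = -0.6496 / 0.8704 = -0.746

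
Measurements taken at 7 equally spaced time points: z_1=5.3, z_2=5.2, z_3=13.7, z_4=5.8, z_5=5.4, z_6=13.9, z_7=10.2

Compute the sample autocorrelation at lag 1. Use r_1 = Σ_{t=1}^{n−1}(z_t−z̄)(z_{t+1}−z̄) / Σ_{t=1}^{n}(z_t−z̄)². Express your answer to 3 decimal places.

Mean z̄ = (5.3 + 5.2 + 13.7 + 5.8 + 5.4 + 13.9 + 10.2)/7 = 8.5000
Deviations from mean: -3.2000, -3.3000, 5.2000, -2.7000, -3.1000, 5.4000, 1.7000
Σ(z_t−z̄)(z_{t+1}−z̄) = (10.5600) + (-17.1600) + (-14.0400) + (8.3700) + (-16.7400) + (9.1800) = -19.8300
Denominator Σ(z_t−z̄)² = 97.1200
r_1 = -19.8300 / 97.1200 = -0.204

-0.204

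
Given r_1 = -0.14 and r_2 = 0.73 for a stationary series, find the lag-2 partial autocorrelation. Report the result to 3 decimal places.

φ_{22} = (r_2 − r_1²) / (1 − r_1²)
r_1² = (-0.14)² = 0.0196
Numerator = 0.73 − 0.0196 = 0.7104; denominator = 1 − 0.0196 = 0.9804
φ_{22} = 0.7104 / 0.9804 = 0.725

0.725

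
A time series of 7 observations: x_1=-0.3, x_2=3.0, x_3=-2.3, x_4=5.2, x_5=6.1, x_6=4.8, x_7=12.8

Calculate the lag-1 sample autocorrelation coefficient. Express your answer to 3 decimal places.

Mean x̄ = (-0.3 + 3.0 − 2.3 + 5.2 + 6.1 + 4.8 + 12.8)/7 = 4.1857
Σ(x_t−x̄)(x_{t+1}−x̄) = (5.3188) + (7.6902) + (-6.5784) + (1.9416) + (1.1759) + (5.2916) = 14.8398
Denominator Σ(x_t−x̄)² = 142.8686
r_1 = 14.8398 / 142.8686 = 0.104

0.104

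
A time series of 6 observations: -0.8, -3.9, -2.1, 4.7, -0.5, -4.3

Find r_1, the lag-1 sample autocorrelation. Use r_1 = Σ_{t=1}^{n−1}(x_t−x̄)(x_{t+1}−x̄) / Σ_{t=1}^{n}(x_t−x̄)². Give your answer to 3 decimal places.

Mean x̄ = (-0.8 − 3.9 − 2.1 + 4.7 − 0.5 − 4.3)/6 = -1.1500
Deviations from mean: 0.3500, -2.7500, -0.9500, 5.8500, 0.6500, -3.1500
Σ(x_t−x̄)(x_{t+1}−x̄) = (-0.9625) + (2.6125) + (-5.5575) + (3.8025) + (-2.0475) = -2.1525
Denominator Σ(x_t−x̄)² = 53.1550
r_1 = -2.1525 / 53.1550 = -0.040

-0.040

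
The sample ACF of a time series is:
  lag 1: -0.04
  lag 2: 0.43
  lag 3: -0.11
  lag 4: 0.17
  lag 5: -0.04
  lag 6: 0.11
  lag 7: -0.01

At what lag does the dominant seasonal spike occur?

The largest autocorrelation is r_2 = 0.43, with a weaker echo at lag 4 (0.17); the remaining lags stay at or below 0.11.
The dominant spike at lag 2 indicates a seasonal period of 2.

2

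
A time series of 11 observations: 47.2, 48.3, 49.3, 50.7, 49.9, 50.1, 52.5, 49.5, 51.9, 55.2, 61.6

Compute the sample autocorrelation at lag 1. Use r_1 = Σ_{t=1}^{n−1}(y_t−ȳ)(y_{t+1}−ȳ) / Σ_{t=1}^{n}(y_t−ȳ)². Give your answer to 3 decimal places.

0.380

Mean ȳ = (47.2 + 48.3 + 49.3 + 50.7 + 49.9 + 50.1 + 52.5 + 49.5 + 51.9 + 55.2 + 61.6)/11 = 51.4727
Numerator Σ_{t=1}^{10}(y_t−ȳ)(y_{t+1}−ȳ) = 60.5629
Denominator Σ(y_t−ȳ)² = 159.5818
r_1 = 60.5629 / 159.5818 = 0.380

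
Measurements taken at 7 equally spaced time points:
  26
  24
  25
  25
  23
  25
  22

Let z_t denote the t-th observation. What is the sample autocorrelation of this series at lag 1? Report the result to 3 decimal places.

Mean z̄ = (26 + 24 + 25 + 25 + 23 + 25 + 22)/7 = 24.2857
Deviations from mean: 1.7143, -0.2857, 0.7143, 0.7143, -1.2857, 0.7143, -2.2857
Σ(z_t−z̄)(z_{t+1}−z̄) = (-0.4898) + (-0.2041) + (0.5102) + (-0.9184) + (-0.9184) + (-1.6327) = -3.6531
Denominator Σ(z_t−z̄)² = 11.4286
r_1 = -3.6531 / 11.4286 = -0.320

-0.320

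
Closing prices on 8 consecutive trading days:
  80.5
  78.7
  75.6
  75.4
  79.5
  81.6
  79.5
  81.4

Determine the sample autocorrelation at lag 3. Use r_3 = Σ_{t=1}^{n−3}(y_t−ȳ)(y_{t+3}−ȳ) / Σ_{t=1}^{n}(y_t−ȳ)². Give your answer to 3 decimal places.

-0.374

Mean ȳ = (80.5 + 78.7 + 75.6 + 75.4 + 79.5 + 81.6 + 79.5 + 81.4)/8 = 79.0250
Deviations from mean: 1.4750, -0.3250, -3.4250, -3.6250, 0.4750, 2.5750, 0.4750, 2.3750
Numerator Σ_{t=1}^{5}(y_t−ȳ)(y_{t+3}−ȳ) = -14.9144
Denominator Σ(y_t−ȳ)² = 39.8750
r_3 = -14.9144 / 39.8750 = -0.374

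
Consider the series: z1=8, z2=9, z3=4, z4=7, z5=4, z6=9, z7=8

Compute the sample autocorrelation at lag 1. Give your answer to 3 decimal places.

-0.286

Mean z̄ = (8 + 9 + 4 + 7 + 4 + 9 + 8)/7 = 7.0000
Deviations from mean: 1.0000, 2.0000, -3.0000, 0.0000, -3.0000, 2.0000, 1.0000
Σ(z_t−z̄)(z_{t+1}−z̄) = (2.0000) + (-6.0000) + (0.0000) + (0.0000) + (-6.0000) + (2.0000) = -8.0000
Denominator Σ(z_t−z̄)² = 28.0000
r_1 = -8.0000 / 28.0000 = -0.286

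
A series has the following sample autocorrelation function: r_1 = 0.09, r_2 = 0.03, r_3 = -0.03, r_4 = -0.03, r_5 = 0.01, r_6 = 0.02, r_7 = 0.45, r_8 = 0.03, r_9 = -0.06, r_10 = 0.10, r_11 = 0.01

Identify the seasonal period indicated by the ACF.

The largest autocorrelation is r_7 = 0.45; the remaining lags stay at or below 0.10.
The dominant spike at lag 7 indicates a seasonal period of 7.

7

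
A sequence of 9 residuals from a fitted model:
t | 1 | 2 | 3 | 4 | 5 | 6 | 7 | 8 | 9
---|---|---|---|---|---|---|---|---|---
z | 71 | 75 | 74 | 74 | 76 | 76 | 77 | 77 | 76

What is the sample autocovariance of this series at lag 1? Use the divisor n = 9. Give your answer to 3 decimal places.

Mean z̄ = (71 + 75 + 74 + 74 + 76 + 76 + 77 + 77 + 76)/9 = 75.1111
Σ_{t=1}^{8}(z_t−z̄)(z_{t+1}−z̄) = 8.5432
γ_1 = 8.5432 / 9 = 0.949

0.949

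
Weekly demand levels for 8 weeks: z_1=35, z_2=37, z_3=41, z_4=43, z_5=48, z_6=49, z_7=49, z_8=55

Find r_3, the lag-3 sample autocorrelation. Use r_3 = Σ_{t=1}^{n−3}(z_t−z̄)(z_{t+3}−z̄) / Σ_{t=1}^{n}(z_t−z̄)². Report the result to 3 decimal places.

0.006

Mean z̄ = (35 + 37 + 41 + 43 + 48 + 49 + 49 + 55)/8 = 44.6250
Deviations from mean: -9.6250, -7.6250, -3.6250, -1.6250, 3.3750, 4.3750, 4.3750, 10.3750
Σ(z_t−z̄)(z_{t+3}−z̄) = (15.6406) + (-25.7344) + (-15.8594) + (-7.1094) + (35.0156) = 1.9531
Denominator Σ(z_t−z̄)² = 323.8750
r_3 = 1.9531 / 323.8750 = 0.006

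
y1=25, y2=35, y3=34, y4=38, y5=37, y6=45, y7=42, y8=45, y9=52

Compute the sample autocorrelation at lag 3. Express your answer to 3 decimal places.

Mean ȳ = (25 + 35 + 34 + 38 + 37 + 45 + 42 + 45 + 52)/9 = 39.2222
Numerator Σ_{t=1}^{6}(y_t−ȳ)(y_{t+3}−ȳ) = 54.1852
Denominator Σ(y_t−ȳ)² = 491.5556
r_3 = 54.1852 / 491.5556 = 0.110

0.110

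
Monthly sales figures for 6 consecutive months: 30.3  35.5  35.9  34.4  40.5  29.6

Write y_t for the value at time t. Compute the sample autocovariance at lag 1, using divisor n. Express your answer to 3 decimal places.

-5.309

Mean ȳ = (30.3 + 35.5 + 35.9 + 34.4 + 40.5 + 29.6)/6 = 34.3667
Deviations: -4.0667, 1.1333, 1.5333, 0.0333, 6.1333, -4.7667
Σ_{t=1}^{5}(y_t−ȳ)(y_{t+1}−ȳ) = -31.8511
γ_1 = -31.8511 / 6 = -5.309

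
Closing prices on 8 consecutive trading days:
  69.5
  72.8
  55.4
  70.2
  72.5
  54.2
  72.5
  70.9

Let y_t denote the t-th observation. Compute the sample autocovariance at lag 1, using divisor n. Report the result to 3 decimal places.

-23.827

Mean ȳ = (69.5 + 72.8 + 55.4 + 70.2 + 72.5 + 54.2 + 72.5 + 70.9)/8 = 67.2500
Deviations: 2.2500, 5.5500, -11.8500, 2.9500, 5.2500, -13.0500, 5.2500, 3.6500
Σ_{t=1}^{7}(y_t−ȳ)(y_{t+1}−ȳ) = -190.6125
γ_1 = -190.6125 / 8 = -23.827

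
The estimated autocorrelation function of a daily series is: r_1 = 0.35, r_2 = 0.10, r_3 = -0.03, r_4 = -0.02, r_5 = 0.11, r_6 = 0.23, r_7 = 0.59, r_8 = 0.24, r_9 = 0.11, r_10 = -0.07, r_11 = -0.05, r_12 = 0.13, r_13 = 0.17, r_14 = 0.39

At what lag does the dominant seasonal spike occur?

The largest autocorrelation is r_7 = 0.59, with a weaker echo at lag 14 (0.39); the remaining lags stay at or below 0.35. The elevated value at lag 1 (0.35), dropping to 0.10 at lag 2, reflects decaying short-term dependence rather than seasonality.
The dominant spike at lag 7 indicates a seasonal period of 7.

7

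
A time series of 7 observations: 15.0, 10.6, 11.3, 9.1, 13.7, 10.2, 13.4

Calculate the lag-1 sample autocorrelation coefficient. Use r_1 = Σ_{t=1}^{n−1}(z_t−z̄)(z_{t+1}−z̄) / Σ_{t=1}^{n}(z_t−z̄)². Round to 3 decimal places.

Mean z̄ = (15.0 + 10.6 + 11.3 + 9.1 + 13.7 + 10.2 + 13.4)/7 = 11.9000
Deviations from mean: 3.1000, -1.3000, -0.6000, -2.8000, 1.8000, -1.7000, 1.5000
Σ(z_t−z̄)(z_{t+1}−z̄) = (-4.0300) + (0.7800) + (1.6800) + (-5.0400) + (-3.0600) + (-2.5500) = -12.2200
Denominator Σ(z_t−z̄)² = 27.8800
r_1 = -12.2200 / 27.8800 = -0.438

-0.438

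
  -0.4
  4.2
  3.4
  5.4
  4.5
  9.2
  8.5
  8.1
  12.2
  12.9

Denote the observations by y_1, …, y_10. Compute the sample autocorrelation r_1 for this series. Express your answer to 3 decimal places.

0.495

Mean ȳ = (-0.4 + 4.2 + 3.4 + 5.4 + 4.5 + 9.2 + 8.5 + 8.1 + 12.2 + 12.9)/10 = 6.8000
Numerator Σ_{t=1}^{9}(y_t−ȳ)(y_{t+1}−ȳ) = 76.2700
Denominator Σ(y_t−ȳ)² = 154.1200
r_1 = 76.2700 / 154.1200 = 0.495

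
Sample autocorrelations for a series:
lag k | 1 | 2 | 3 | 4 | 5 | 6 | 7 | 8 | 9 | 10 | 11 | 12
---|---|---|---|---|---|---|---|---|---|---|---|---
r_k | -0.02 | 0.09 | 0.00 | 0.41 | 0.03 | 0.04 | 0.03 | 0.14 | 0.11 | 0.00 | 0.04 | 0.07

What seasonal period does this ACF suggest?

4

The largest autocorrelation is r_4 = 0.41; the remaining lags stay at or below 0.14.
The dominant spike at lag 4 indicates a seasonal period of 4.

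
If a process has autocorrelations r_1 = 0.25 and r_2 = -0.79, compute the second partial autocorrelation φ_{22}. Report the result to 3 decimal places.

-0.909

φ_{22} = (r_2 − r_1²) / (1 − r_1²)
r_1² = (0.25)² = 0.0625
Numerator = -0.79 − 0.0625 = -0.8525; denominator = 1 − 0.0625 = 0.9375
φ_{22} = -0.8525 / 0.9375 = -0.909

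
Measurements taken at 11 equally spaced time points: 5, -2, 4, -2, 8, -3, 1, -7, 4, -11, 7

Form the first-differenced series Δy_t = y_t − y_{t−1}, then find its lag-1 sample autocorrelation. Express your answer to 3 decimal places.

-0.774

First differences Δy: -7, 6, -6, 10, -11, 4, -8, 11, -15, 18
Mean of differences = 0.2000
Numerator Σ(Δy_t−Δȳ)(Δy_{t+1}−Δȳ) = -845.2400
Denominator Σ(Δy_t−Δȳ)² = 1091.6000
r_1(Δy) = -845.2400 / 1091.6000 = -0.774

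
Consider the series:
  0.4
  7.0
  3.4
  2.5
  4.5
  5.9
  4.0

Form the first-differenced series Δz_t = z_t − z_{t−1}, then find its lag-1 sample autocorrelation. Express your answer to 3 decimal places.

First differences Δz: 6.6, -3.6, -0.9, 2.0, 1.4, -1.9
Mean of differences = 0.6000
Numerator Σ(Δz_t−Δz̄)(Δz_{t+1}−Δz̄) = -21.8800
Denominator Σ(Δz_t−Δz̄)² = 64.7400
r_1(Δz) = -21.8800 / 64.7400 = -0.338

-0.338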